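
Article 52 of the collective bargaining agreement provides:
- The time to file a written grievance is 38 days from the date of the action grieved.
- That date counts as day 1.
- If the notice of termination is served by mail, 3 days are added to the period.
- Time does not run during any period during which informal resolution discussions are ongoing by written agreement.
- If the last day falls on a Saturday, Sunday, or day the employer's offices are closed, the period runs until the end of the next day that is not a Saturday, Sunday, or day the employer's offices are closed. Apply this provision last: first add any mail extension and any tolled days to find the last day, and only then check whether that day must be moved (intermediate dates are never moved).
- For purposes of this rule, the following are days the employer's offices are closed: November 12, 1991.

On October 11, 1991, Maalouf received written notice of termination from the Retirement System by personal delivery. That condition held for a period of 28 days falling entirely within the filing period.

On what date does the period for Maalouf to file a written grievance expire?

December 16, 1991

Counting October 11, 1991 as day 1, day 38 is November 17, 1991.
Service was not by mail, so no mail extension applies.
Tolling adds 28 days: November 17, 1991 + 28 days = December 15, 1991.
December 15, 1991 is Sunday. The next qualifying day is December 16, 1991.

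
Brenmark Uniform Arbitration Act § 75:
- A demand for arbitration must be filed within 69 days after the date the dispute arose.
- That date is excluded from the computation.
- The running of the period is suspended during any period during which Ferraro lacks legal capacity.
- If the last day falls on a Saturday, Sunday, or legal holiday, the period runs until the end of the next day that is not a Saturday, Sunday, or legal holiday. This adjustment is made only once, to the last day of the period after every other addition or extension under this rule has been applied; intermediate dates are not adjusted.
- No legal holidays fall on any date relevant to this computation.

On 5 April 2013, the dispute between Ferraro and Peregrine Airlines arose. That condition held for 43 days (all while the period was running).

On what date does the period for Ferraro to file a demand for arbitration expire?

69 days after 5 April 2013 is June 13, 2013.
Tolling adds 43 days: June 13, 2013 + 43 days = July 26, 2013.
July 26, 2013 is a Friday and not a legal holiday, so no extension applies.

July 26, 2013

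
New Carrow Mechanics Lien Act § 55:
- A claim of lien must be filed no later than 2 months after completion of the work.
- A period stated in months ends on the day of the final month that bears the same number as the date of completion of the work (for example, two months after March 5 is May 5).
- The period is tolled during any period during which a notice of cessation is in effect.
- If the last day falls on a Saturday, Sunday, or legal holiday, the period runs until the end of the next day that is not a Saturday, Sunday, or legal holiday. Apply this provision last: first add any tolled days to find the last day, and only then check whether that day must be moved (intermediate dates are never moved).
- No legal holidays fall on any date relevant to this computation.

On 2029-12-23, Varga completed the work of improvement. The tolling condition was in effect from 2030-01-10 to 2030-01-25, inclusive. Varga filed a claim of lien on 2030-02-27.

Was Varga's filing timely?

2 months after 2029-12-23 is February 23, 2030.
From January 10, 2030 through January 25, 2030 inclusive is 16 days; tolling adds 16 days: February 23, 2030 + 16 days = March 11, 2030.
March 11, 2030 is a Monday and not a legal holiday, so no extension applies.
The deadline is March 11, 2030; the filing on February 27, 2030 is on or before that date.

Yes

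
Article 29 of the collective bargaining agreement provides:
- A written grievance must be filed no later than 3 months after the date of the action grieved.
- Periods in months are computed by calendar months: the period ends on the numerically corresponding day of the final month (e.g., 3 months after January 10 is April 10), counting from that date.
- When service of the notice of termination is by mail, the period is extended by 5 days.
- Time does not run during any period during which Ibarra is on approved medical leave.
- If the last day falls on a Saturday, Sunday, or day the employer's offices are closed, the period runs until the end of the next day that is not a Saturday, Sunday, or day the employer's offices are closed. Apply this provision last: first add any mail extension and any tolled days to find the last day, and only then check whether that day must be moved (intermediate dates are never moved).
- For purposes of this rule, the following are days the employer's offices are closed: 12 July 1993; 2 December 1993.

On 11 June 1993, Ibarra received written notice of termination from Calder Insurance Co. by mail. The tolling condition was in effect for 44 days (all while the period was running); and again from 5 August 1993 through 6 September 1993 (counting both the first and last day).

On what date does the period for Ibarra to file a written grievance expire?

December 3, 1993

3 months after 11 June 1993 is September 11, 1993.
Service was by mail, adding 5 days: September 11, 1993 + 5 days = September 16, 1993.
Tolling adds 44 days: September 16, 1993 + 44 days = October 30, 1993.
From August 5, 1993 through September 6, 1993 inclusive is 33 days; tolling adds 33 days: October 30, 1993 + 33 days = December 2, 1993.
December 2, 1993 is a listed holiday. The next qualifying day is December 3, 1993.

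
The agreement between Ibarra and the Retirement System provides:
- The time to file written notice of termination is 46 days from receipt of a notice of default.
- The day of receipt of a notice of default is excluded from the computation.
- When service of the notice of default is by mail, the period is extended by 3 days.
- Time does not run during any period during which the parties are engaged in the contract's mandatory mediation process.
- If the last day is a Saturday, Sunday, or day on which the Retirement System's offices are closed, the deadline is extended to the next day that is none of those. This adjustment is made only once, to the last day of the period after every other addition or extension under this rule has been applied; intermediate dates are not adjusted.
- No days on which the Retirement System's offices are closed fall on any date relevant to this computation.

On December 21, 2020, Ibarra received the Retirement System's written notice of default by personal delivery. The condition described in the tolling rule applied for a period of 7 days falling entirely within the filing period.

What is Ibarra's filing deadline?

February 12, 2021

46 days after December 21, 2020 is February 5, 2021.
Service was not by mail, so no mail extension applies.
Tolling adds 7 days: February 5, 2021 + 7 days = February 12, 2021.
February 12, 2021 is a Friday and not a day on which the Retirement System's offices are closed, so no extension applies.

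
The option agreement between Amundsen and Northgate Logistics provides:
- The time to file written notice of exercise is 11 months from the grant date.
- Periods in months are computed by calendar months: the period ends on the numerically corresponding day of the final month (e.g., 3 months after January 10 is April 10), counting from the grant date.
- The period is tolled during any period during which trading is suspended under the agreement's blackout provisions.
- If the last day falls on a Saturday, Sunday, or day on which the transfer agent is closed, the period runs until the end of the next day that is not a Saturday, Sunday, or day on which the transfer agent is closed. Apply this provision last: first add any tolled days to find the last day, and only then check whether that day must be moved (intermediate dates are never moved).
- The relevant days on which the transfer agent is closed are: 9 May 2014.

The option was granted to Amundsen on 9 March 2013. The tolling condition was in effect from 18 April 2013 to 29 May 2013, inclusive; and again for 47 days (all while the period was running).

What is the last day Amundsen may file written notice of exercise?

11 months after 9 March 2013 is February 9, 2014.
From April 18, 2013 through May 29, 2013 inclusive is 42 days; tolling adds 42 days: February 9, 2014 + 42 days = March 23, 2014.
Tolling adds 47 days: March 23, 2014 + 47 days = May 9, 2014.
May 9, 2014 is a listed holiday; May 10, 2014 is Saturday; May 11, 2014 is Sunday. The next qualifying day is May 12, 2014.

May 12, 2014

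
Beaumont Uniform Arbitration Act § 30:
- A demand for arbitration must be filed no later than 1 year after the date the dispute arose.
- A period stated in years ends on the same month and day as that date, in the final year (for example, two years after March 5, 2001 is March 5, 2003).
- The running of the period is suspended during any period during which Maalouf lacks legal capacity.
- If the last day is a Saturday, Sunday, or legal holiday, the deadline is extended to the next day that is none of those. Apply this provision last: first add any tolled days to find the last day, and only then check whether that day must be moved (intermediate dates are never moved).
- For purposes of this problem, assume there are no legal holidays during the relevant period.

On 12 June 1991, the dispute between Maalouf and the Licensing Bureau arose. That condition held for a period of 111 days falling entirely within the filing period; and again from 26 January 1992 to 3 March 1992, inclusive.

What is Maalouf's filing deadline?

November 9, 1992

1 year after 12 June 1991 is June 12, 1992.
Tolling adds 111 days: June 12, 1992 + 111 days = October 1, 1992.
From January 26, 1992 through March 3, 1992 inclusive is 38 days; tolling adds 38 days: October 1, 1992 + 38 days = November 8, 1992.
November 8, 1992 is Sunday. The next qualifying day is November 9, 1992.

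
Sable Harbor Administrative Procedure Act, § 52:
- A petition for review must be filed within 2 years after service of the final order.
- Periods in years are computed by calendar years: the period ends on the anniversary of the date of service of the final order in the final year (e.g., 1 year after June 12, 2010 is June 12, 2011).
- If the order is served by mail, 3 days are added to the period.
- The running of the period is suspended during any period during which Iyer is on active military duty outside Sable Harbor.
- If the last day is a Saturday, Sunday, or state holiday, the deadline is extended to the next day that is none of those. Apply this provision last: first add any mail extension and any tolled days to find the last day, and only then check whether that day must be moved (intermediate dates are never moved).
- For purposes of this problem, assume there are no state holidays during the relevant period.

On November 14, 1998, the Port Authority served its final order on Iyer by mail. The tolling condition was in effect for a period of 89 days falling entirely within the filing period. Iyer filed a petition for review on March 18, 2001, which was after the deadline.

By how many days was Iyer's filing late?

32 days

2 years after November 14, 1998 is November 14, 2000.
Service was by mail, adding 3 days: November 14, 2000 + 3 days = November 17, 2000.
Tolling adds 89 days: November 17, 2000 + 89 days = February 14, 2001.
February 14, 2001 is a Wednesday and not a state holiday, so no extension applies.
The deadline is February 14, 2001; from February 14, 2001 to March 18, 2001 is 32 days.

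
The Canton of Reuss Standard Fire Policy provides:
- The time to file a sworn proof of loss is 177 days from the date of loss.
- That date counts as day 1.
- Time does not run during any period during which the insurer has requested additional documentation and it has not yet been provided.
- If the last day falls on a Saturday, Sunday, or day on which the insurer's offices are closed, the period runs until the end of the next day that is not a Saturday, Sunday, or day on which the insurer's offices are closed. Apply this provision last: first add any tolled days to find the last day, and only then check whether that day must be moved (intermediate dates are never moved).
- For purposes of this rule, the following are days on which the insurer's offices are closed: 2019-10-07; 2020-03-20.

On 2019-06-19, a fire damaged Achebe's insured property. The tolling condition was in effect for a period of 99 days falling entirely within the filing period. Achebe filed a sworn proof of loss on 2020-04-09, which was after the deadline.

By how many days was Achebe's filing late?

17 days

Counting 2019-06-19 as day 1, day 177 is December 12, 2019.
Tolling adds 99 days: December 12, 2019 + 99 days = March 20, 2020.
March 20, 2020 is a listed holiday; March 21, 2020 is Saturday; March 22, 2020 is Sunday. The next qualifying day is March 23, 2020.
The deadline is March 23, 2020; from March 23, 2020 to April 9, 2020 is 17 days.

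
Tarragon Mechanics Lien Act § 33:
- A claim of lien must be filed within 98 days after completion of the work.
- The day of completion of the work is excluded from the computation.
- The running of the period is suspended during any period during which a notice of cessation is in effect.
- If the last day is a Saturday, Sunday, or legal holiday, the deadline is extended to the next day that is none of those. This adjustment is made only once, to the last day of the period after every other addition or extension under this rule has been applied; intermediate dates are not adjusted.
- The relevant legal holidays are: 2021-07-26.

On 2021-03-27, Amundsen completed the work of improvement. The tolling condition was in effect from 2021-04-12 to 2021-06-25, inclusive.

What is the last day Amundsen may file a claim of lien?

September 16, 2021

98 days after 2021-03-27 is July 3, 2021.
From April 12, 2021 through June 25, 2021 inclusive is 75 days; tolling adds 75 days: July 3, 2021 + 75 days = September 16, 2021.
September 16, 2021 is a Thursday and not a legal holiday, so no extension applies.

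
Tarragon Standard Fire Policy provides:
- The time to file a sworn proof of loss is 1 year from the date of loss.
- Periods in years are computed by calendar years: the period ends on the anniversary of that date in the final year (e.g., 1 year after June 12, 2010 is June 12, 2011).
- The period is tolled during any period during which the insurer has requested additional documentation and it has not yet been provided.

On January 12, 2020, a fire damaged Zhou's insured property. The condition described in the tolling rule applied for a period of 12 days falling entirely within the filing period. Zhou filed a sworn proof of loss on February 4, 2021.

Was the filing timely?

No

1 year after January 12, 2020 is January 12, 2021.
Tolling adds 12 days: January 12, 2021 + 12 days = January 24, 2021.
The deadline is January 24, 2021; the filing on February 4, 2021 is after that date.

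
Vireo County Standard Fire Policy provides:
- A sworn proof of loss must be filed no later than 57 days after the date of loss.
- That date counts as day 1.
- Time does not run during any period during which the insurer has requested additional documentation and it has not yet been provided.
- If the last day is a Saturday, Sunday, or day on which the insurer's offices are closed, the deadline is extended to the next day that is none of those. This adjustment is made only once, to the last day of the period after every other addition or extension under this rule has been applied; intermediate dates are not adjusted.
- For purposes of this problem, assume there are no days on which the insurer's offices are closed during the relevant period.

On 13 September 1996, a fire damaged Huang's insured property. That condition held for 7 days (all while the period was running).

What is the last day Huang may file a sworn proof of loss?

Counting 13 September 1996 as day 1, day 57 is November 8, 1996.
Tolling adds 7 days: November 8, 1996 + 7 days = November 15, 1996.
November 15, 1996 is a Friday and not a day on which the insurer's offices are closed, so no extension applies.

November 15, 1996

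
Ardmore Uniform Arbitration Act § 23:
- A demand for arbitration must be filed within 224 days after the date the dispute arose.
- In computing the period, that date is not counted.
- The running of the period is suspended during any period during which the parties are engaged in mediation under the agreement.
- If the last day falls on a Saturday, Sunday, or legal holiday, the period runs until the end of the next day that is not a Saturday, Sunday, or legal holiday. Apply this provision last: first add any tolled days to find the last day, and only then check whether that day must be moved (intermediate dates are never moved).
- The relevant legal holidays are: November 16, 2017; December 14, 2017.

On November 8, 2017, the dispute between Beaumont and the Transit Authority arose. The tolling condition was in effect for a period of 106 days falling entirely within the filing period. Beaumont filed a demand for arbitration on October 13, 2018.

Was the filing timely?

No

224 days after November 8, 2017 is June 20, 2018.
Tolling adds 106 days: June 20, 2018 + 106 days = October 4, 2018.
October 4, 2018 is a Thursday and not a legal holiday, so no extension applies.
The deadline is October 4, 2018; the filing on October 13, 2018 is after that date.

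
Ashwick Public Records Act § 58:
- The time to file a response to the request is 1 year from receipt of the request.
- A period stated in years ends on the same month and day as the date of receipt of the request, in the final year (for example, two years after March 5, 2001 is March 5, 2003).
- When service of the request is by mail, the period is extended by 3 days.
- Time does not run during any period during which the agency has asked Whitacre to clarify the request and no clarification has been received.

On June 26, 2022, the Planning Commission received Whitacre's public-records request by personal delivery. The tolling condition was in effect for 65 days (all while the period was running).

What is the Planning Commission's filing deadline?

1 year after June 26, 2022 is June 26, 2023.
Service was not by mail, so no mail extension applies.
Tolling adds 65 days: June 26, 2023 + 65 days = August 30, 2023.

August 30, 2023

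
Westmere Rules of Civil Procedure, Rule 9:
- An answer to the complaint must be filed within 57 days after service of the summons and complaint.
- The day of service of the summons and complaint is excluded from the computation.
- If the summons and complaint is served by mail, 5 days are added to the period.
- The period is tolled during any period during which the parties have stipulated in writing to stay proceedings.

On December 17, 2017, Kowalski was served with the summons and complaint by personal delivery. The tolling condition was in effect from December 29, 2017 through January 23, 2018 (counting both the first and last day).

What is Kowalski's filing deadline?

57 days after December 17, 2017 is February 12, 2018.
Service was not by mail, so no mail extension applies.
From December 29, 2017 through January 23, 2018 inclusive is 26 days; tolling adds 26 days: February 12, 2018 + 26 days = March 10, 2018.

March 10, 2018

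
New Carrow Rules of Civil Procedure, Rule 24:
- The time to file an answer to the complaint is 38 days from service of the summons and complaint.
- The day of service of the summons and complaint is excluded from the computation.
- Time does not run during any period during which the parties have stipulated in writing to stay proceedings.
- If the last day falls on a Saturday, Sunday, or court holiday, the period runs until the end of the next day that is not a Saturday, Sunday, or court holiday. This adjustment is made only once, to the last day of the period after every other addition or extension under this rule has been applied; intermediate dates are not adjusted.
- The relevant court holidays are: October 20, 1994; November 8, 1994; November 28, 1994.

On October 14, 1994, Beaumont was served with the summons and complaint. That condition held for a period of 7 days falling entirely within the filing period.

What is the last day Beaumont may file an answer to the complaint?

November 29, 1994

38 days after October 14, 1994 is November 21, 1994.
Tolling adds 7 days: November 21, 1994 + 7 days = November 28, 1994.
November 28, 1994 is a listed holiday. The next qualifying day is November 29, 1994.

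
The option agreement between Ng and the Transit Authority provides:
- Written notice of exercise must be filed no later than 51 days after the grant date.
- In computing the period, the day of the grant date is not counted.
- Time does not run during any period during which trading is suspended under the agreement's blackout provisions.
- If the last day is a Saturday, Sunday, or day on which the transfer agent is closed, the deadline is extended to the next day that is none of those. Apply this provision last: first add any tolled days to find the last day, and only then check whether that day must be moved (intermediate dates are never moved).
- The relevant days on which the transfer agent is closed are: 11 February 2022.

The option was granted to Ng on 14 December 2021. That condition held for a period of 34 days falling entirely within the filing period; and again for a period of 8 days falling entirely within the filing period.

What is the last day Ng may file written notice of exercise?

March 17, 2022

51 days after 14 December 2021 is February 3, 2022.
Tolling adds 34 days: February 3, 2022 + 34 days = March 9, 2022.
Tolling adds 8 days: March 9, 2022 + 8 days = March 17, 2022.
March 17, 2022 is a Thursday and not a day on which the transfer agent is closed, so no extension applies.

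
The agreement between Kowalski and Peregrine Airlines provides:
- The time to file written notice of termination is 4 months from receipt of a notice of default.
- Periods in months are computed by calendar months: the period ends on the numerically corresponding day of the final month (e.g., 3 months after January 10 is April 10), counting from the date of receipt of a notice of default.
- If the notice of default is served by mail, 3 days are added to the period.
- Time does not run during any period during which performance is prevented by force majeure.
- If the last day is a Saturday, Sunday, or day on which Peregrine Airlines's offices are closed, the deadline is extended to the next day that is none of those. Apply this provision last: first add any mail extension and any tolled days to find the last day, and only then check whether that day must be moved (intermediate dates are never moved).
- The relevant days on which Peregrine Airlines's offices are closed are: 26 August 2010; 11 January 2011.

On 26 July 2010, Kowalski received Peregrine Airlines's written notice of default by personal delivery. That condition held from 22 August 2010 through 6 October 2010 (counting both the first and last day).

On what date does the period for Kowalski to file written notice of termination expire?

4 months after 26 July 2010 is November 26, 2010.
Service was not by mail, so no mail extension applies.
From August 22, 2010 through October 6, 2010 inclusive is 46 days; tolling adds 46 days: November 26, 2010 + 46 days = January 11, 2011.
January 11, 2011 is a listed holiday. The next qualifying day is January 12, 2011.

January 12, 2011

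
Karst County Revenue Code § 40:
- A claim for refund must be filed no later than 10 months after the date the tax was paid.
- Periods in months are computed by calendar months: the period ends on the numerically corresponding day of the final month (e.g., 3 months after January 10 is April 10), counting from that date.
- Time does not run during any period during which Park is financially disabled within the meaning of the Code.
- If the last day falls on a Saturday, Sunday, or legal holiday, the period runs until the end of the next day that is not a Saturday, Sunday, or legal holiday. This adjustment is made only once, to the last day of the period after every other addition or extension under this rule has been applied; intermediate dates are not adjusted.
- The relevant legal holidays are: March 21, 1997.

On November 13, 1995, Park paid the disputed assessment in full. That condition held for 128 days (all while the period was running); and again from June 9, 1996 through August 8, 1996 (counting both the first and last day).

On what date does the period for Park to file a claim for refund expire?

March 24, 1997

10 months after November 13, 1995 is September 13, 1996.
Tolling adds 128 days: September 13, 1996 + 128 days = January 19, 1997.
From June 9, 1996 through August 8, 1996 inclusive is 61 days; tolling adds 61 days: January 19, 1997 + 61 days = March 21, 1997.
March 21, 1997 is a listed holiday; March 22, 1997 is Saturday; March 23, 1997 is Sunday. The next qualifying day is March 24, 1997.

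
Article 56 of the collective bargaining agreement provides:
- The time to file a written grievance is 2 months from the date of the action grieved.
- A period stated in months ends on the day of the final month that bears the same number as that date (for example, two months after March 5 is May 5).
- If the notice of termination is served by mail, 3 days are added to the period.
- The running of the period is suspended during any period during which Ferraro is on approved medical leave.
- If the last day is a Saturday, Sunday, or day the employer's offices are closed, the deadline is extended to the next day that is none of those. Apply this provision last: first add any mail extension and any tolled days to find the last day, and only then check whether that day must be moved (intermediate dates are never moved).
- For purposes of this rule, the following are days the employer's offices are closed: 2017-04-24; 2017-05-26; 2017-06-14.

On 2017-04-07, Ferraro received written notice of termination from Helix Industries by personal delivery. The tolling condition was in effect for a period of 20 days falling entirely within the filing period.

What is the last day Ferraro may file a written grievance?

2 months after 2017-04-07 is June 7, 2017.
Service was not by mail, so no mail extension applies.
Tolling adds 20 days: June 7, 2017 + 20 days = June 27, 2017.
June 27, 2017 is a Tuesday and not a day the employer's offices are closed, so no extension applies.

June 27, 2017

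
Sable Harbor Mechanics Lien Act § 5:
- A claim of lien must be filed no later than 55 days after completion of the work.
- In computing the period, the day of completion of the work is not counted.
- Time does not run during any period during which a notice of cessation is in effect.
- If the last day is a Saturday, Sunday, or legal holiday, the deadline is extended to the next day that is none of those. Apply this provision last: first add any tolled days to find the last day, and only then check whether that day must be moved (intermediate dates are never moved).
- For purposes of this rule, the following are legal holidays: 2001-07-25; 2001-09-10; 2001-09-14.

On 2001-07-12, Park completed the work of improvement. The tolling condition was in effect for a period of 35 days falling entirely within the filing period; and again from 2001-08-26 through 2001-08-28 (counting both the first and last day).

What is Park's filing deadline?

October 15, 2001

55 days after 2001-07-12 is September 5, 2001.
Tolling adds 35 days: September 5, 2001 + 35 days = October 10, 2001.
From August 26, 2001 through August 28, 2001 inclusive is 3 days; tolling adds 3 days: October 10, 2001 + 3 days = October 13, 2001.
October 13, 2001 is Saturday; October 14, 2001 is Sunday. The next qualifying day is October 15, 2001.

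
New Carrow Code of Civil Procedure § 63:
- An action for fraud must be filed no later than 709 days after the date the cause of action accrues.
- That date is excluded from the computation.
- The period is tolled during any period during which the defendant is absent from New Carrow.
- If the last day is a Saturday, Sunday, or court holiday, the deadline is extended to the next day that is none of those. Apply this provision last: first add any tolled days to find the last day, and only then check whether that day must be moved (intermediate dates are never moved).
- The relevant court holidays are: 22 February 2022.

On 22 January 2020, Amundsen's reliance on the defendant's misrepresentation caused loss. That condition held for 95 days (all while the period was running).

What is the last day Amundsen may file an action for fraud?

709 days after 22 January 2020 is December 31, 2021.
Tolling adds 95 days: December 31, 2021 + 95 days = April 5, 2022.
April 5, 2022 is a Tuesday and not a court holiday, so no extension applies.

April 5, 2022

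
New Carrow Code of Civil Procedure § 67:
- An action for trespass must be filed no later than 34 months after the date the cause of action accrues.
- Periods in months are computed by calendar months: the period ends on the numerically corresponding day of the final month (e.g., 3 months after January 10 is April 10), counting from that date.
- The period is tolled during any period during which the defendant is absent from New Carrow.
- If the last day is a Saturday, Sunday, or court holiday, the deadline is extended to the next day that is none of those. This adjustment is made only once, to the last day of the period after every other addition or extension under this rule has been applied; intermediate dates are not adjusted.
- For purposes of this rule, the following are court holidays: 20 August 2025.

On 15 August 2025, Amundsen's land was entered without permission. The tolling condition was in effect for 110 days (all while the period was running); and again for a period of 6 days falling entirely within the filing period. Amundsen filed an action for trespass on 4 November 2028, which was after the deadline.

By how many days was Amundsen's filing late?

34 months after 15 August 2025 is June 15, 2028.
Tolling adds 110 days: June 15, 2028 + 110 days = October 3, 2028.
Tolling adds 6 days: October 3, 2028 + 6 days = October 9, 2028.
October 9, 2028 is a Monday and not a court holiday, so no extension applies.
The deadline is October 9, 2028; from October 9, 2028 to November 4, 2028 is 26 days.

26 days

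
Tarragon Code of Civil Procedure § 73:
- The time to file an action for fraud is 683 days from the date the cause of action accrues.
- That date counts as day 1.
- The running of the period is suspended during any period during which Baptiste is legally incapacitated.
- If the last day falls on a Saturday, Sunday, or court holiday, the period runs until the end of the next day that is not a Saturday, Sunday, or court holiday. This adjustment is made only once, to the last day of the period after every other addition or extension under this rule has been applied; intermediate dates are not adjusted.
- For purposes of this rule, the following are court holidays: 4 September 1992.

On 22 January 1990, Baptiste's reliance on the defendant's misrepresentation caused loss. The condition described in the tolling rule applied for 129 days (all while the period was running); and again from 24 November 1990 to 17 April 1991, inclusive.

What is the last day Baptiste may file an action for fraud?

Counting 22 January 1990 as day 1, day 683 is December 5, 1991.
Tolling adds 129 days: December 5, 1991 + 129 days = April 12, 1992.
From November 24, 1990 through April 17, 1991 inclusive is 145 days; tolling adds 145 days: April 12, 1992 + 145 days = September 4, 1992.
September 4, 1992 is a listed holiday; September 5, 1992 is Saturday; September 6, 1992 is Sunday. The next qualifying day is September 7, 1992.

September 7, 1992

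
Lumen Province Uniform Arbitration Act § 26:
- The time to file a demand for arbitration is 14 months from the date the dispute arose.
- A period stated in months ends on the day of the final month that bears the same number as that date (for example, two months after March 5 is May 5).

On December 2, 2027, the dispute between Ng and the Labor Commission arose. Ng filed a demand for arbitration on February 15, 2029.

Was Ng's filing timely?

14 months after December 2, 2027 is February 2, 2029.
The deadline is February 2, 2029; the filing on February 15, 2029 is after that date.

No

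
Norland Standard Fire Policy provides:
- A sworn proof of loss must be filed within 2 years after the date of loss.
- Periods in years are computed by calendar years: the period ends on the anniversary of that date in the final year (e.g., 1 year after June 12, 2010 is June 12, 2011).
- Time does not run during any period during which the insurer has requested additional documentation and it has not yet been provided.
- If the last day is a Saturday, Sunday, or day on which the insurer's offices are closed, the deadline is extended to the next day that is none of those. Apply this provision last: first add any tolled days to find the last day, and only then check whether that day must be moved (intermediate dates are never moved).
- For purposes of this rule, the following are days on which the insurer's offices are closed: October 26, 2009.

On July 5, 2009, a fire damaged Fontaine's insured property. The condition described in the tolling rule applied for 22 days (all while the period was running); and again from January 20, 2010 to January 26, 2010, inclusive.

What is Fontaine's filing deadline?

2 years after July 5, 2009 is July 5, 2011.
Tolling adds 22 days: July 5, 2011 + 22 days = July 27, 2011.
From January 20, 2010 through January 26, 2010 inclusive is 7 days; tolling adds 7 days: July 27, 2011 + 7 days = August 3, 2011.
August 3, 2011 is a Wednesday and not a day on which the insurer's offices are closed, so no extension applies.

August 3, 2011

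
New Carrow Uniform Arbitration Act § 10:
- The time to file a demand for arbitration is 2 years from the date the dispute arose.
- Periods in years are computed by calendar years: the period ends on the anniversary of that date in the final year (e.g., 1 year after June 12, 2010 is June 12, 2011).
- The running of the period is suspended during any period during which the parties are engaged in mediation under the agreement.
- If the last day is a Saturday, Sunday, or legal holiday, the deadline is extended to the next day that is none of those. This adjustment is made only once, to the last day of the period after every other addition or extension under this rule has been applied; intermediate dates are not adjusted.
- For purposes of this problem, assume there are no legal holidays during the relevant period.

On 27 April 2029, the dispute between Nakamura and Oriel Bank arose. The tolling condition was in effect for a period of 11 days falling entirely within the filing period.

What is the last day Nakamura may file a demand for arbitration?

2 years after 27 April 2029 is April 27, 2031.
Tolling adds 11 days: April 27, 2031 + 11 days = May 8, 2031.
May 8, 2031 is a Thursday and not a legal holiday, so no extension applies.

May 8, 2031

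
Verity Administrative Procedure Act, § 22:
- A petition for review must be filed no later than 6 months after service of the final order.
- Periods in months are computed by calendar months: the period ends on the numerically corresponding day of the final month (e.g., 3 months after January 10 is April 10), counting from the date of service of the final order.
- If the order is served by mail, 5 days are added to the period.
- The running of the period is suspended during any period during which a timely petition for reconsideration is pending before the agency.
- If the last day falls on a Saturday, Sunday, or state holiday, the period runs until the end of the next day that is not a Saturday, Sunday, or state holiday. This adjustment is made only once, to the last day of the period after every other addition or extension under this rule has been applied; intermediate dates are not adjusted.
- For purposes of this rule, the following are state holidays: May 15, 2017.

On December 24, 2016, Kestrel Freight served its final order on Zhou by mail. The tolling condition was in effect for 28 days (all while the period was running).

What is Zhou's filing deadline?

6 months after December 24, 2016 is June 24, 2017.
Service was by mail, adding 5 days: June 24, 2017 + 5 days = June 29, 2017.
Tolling adds 28 days: June 29, 2017 + 28 days = July 27, 2017.
July 27, 2017 is a Thursday and not a state holiday, so no extension applies.

July 27, 2017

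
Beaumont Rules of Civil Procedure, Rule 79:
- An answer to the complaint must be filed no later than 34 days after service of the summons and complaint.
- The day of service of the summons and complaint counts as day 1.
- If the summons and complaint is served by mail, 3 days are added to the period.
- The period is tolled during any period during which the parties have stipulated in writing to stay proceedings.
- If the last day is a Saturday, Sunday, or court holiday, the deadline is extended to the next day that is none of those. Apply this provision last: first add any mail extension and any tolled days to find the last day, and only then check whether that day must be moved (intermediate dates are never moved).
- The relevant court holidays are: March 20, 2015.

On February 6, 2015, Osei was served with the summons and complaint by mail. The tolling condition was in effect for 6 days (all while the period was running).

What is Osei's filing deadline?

Counting February 6, 2015 as day 1, day 34 is March 11, 2015.
Service was by mail, adding 3 days: March 11, 2015 + 3 days = March 14, 2015.
Tolling adds 6 days: March 14, 2015 + 6 days = March 20, 2015.
March 20, 2015 is a listed holiday; March 21, 2015 is Saturday; March 22, 2015 is Sunday. The next qualifying day is March 23, 2015.

March 23, 2015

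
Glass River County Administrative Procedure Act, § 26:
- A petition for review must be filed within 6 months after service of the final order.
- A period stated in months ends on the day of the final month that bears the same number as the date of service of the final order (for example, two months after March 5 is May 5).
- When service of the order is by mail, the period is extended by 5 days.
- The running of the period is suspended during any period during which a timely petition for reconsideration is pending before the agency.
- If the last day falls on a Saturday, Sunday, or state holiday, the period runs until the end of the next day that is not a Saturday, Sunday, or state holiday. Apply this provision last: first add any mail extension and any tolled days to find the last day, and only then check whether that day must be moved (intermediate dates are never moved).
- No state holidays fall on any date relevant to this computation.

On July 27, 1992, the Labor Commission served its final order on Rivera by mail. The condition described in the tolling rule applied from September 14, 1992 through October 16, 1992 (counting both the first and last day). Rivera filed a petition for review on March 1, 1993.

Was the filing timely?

6 months after July 27, 1992 is January 27, 1993.
Service was by mail, adding 5 days: January 27, 1993 + 5 days = February 1, 1993.
From September 14, 1992 through October 16, 1992 inclusive is 33 days; tolling adds 33 days: February 1, 1993 + 33 days = March 6, 1993.
March 6, 1993 is Saturday; March 7, 1993 is Sunday. The next qualifying day is March 8, 1993.
The deadline is March 8, 1993; the filing on March 1, 1993 is on or before that date.

Yes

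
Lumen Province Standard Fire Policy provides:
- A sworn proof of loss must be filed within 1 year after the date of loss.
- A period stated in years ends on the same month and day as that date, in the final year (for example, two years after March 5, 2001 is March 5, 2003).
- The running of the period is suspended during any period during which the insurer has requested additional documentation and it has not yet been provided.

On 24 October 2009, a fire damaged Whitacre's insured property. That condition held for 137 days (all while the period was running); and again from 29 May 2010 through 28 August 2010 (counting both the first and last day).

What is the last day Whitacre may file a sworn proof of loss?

1 year after 24 October 2009 is October 24, 2010.
Tolling adds 137 days: October 24, 2010 + 137 days = March 10, 2011.
From May 29, 2010 through August 28, 2010 inclusive is 92 days; tolling adds 92 days: March 10, 2011 + 92 days = June 10, 2011.

June 10, 2011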